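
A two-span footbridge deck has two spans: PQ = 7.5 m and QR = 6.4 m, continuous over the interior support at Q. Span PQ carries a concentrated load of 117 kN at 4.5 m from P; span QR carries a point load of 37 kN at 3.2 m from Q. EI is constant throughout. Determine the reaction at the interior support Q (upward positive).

Take M_Q as the redundant. Released structure: two simple spans PQ and QR with a hinge at Q.
End slopes at the hinge Q, treating each span as simply supported:
  span PQ: point load 117 at a = 4.5: Pab(L + a)/(6LEI) = 421.2/EI
  span QR: point load 37 at a = 3.2: Pab(L + b)/(6LEI) = 94.72/EI
  relative rotation θ_0 = (421.2 + 94.72)/EI = 515.9/EI
A unit hogging moment at Q produces rotation L₁/(3EI) + L₂/(3EI) = 4.633/EI.
Compatibility: M_Q·(L₁+L₂)/(3EI) = θ_0, giving M_Q = 111.3 kN·m (hogging).
Span PQ, ΣM about P with M_Q applied at Q: R_Q^{PQ}·7.5 = 526.5 + 111.3, so R_Q^{PQ} = 85.05 kN and R_P = 117 − 85.05 = 31.95 kN.
Span QR, ΣM about R: R_Q^{QR}·6.4 = 118.4 + 111.3, so R_Q^{QR} = 35.9 kN and R_R = 37 − 35.9 = 1.102 kN.
R_Q = 85.05 + 35.9 = 120.9 kN.

R_Q = 120.9 kN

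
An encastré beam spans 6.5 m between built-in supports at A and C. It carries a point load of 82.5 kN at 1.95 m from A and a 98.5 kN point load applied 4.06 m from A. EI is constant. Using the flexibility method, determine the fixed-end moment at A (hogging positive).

Release both end moments; the primary structure is a simply-supported span AC with redundants M_A and M_C.
End rotations of the released simple span under the applied load (×1/EI):
  at A: point load 82.5 at a = 1.95: Pab(L + b)/(6LEI) = 207.4/EI
  at C: point load 82.5 at a = 1.95: Pab(L + a)/(6LEI) = 158.6/EI
  at A: point load 98.5 at a = 4.06: Pab(L + b)/(6LEI) = 223.7/EI
  at C: point load 98.5 at a = 4.06: Pab(L + a)/(6LEI) = 264.2/EI
  θ_A0 = 431.1/EI,  θ_C0 = 422.8/EI
Flexibility coefficients: a unit moment at one end gives L/(3EI) there and L/(6EI) at the far end, so f₁₁ = f₂₂ = 2.167/EI and f₁₂ = f₂₁ = 1.083/EI.
Compatibility — zero rotation at each built-in end:
  2.167 M_A + 1.083 M_C = 431.1
  1.083 M_A + 2.167 M_C = 422.8
Solving the pair gives M_A = 135.2 kN·m and M_C = 127.6 kN·m (hogging).

M_A = 135.2 kN·m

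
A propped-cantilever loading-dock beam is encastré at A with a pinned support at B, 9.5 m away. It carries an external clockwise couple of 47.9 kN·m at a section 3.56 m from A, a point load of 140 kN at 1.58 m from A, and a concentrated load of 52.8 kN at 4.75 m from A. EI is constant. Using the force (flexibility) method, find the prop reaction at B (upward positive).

R_B = 26.59 kN

Choose R_B as the redundant. The primary structure is the cantilever fixed at A.
Deflection at B on the released cantilever, summing each load's contribution:
  clockwise couple 47.9 at a = 3.56: M₀a(2L − a)/(2EI) = 1316/EI
  point load 140 at a = 1.58: Pa²(3L − a)/(6EI) = 1568/EI
  point load 52.8 at a = 4.75: Pa²(3L − a)/(6EI) = 4716/EI
  δ_0 = 7600/EI
Flexibility coefficient — unit upward force at B: δ_{BB} = L³/(3EI) = 285.8/EI.
The prop prevents deflection at B: R_B = δ_0/δ_{BB} = 7600/285.8 = 26.59 kN.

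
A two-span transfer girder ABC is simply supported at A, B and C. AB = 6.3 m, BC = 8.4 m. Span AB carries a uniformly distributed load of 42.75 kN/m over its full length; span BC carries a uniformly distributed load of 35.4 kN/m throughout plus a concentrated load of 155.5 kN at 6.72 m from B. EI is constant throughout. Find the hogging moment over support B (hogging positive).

M_B = 341 kN·m

Take M_B as the redundant. Released structure: two simple spans AB and BC with a hinge at B.
Discontinuity in slope at B on the released structure — sum the simple-span end rotations:
  span AB: UDL 42.75: wL³/(24EI) = 445.4/EI
  span BC: UDL 35.4: wL³/(24EI) = 874.2/EI
  span BC: point load 155.5 at a = 6.72: Pab(L + b)/(6LEI) = 351.1/EI
  relative rotation θ_0 = (445.4 + 1225)/EI = 1671/EI
A unit hogging moment at B produces rotation L₁/(3EI) + L₂/(3EI) = 4.9/EI.
Compatibility: M_B·(L₁+L₂)/(3EI) = θ_0, giving M_B = 341 kN·m (hogging).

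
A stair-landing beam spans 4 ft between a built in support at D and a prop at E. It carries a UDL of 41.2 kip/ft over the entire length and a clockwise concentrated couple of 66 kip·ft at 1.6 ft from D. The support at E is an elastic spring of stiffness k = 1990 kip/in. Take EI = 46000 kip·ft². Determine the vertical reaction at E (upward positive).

R_E = 71.21 kip

Remove the prop at E; the released (primary) structure is a cantilever built in at D.
Downward deflection at the released point E due to the loads:
  UDL 41.2: wL⁴/(8EI) = 1318/EI
  clockwise couple 66 at a = 1.6: M₀a(2L − a)/(2EI) = 337.9/EI
  δ_0 = 1656/EI
Flexibility coefficient — unit upward force at E: δ_{EE} = L³/(3EI) = 21.33/EI.
With EI = 46000 kip·ft²: δ_0 = 0.036007 ft and δ_{EE} = 0.000464 ft/kip.
Compatibility — the spring shortens by R_E/k under the reaction it provides: δ_0 − R_E·δ_{EE} = R_E/k. With 1/k = 1/(1990×12) ft/kip = 0.000042 ft/kip, R_E = δ_0 / (δ_{EE} + 1/k) = 0.036007 / (0.000464 + 0.000042) = 71.21 kip.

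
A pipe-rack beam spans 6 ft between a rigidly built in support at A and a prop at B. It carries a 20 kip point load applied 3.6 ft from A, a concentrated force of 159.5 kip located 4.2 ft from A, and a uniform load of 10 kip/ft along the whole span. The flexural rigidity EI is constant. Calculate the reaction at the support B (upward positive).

R_B = 121 kip

Take the reaction at B as the redundant and release it; the primary structure is a cantilever fixed at A.
Free-end deflection of the primary structure under the applied loading (downward +):
  point load 20 at a = 3.6: Pa²(3L − a)/(6EI) = 622.1/EI
  point load 159.5 at a = 4.2: Pa²(3L − a)/(6EI) = 6471/EI
  UDL 10: wL⁴/(8EI) = 1620/EI
  δ_0 = 8713/EI
Flexibility coefficient — unit upward force at B: δ_{BB} = L³/(3EI) = 72/EI.
The prop prevents deflection at B: R_B = δ_0/δ_{BB} = 8713/72 = 121 kip.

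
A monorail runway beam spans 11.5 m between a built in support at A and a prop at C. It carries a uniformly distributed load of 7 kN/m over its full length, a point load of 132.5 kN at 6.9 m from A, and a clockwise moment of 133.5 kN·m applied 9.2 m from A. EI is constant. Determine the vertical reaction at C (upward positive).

R_C = 104.1 kN

Choose R_C as the redundant. The primary structure is the cantilever fixed at A.
Downward deflection at the released point C due to the loads:
  UDL 7: wL⁴/(8EI) = 15304/EI
  point load 132.5 at a = 6.9: Pa²(3L − a)/(6EI) = 29018/EI
  clockwise couple 133.5 at a = 9.2: M₀a(2L − a)/(2EI) = 8475/EI
  δ_0 = 52797/EI
Flexibility coefficient — unit upward force at C: δ_{CC} = L³/(3EI) = 507/EI.
The prop prevents deflection at C: R_C = δ_0/δ_{CC} = 52797/507 = 104.1 kN.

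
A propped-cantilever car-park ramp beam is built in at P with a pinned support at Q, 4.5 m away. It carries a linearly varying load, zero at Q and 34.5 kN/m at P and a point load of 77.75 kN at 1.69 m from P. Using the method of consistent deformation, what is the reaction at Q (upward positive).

R_Q = 29.91 kN

Release the roller at Q. Primary structure: cantilever fixed at P.
Downward deflection at the released point Q due to the loads:
  triangular load, peak 34.5 at the fixed end: w₀L⁴/(30EI) = 471.6/EI
  point load 77.75 at a = 1.69: Pa²(3L − a)/(6EI) = 437.1/EI
  δ_0 = 908.7/EI
Flexibility coefficient — unit upward force at Q: δ_{QQ} = L³/(3EI) = 30.38/EI.
The prop prevents deflection at Q: R_Q = δ_0/δ_{QQ} = 908.7/30.38 = 29.91 kN.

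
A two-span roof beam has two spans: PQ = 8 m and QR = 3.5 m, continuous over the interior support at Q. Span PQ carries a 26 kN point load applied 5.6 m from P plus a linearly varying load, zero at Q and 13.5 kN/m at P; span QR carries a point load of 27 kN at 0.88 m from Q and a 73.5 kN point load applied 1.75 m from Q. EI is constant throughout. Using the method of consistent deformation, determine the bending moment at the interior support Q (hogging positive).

Take M_Q as the redundant. Released structure: two simple spans PQ and QR with a hinge at Q.
Discontinuity in slope at Q on the released structure — sum the simple-span end rotations:
  span PQ: point load 26 at a = 5.6: Pab(L + a)/(6LEI) = 99.01/EI
  span PQ: triangular load, peak 13.5: 7w₀L³/(360EI) = 134.4/EI
  span QR: point load 27 at a = 0.88: Pab(L + b)/(6LEI) = 18.14/EI
  span QR: point load 73.5 at a = 1.75: Pab(L + b)/(6LEI) = 56.27/EI
  relative rotation θ_0 = (233.4 + 74.42)/EI = 307.8/EI
A unit hogging moment at Q produces rotation L₁/(3EI) + L₂/(3EI) = 3.833/EI.
Compatibility: M_Q·(L₁+L₂)/(3EI) = θ_0, giving M_Q = 80.3 kN·m (hogging).

M_Q = 80.3 kN·m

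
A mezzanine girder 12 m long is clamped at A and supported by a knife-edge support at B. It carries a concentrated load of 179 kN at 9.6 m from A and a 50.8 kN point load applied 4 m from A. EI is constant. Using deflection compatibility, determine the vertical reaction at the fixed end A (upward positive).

R_A = 96.26 kN

Release the roller at B. Primary structure: cantilever fixed at A.
Deflection at B on the released cantilever, summing each load's contribution:
  point load 179 at a = 9.6: Pa²(3L − a)/(6EI) = 72585/EI
  point load 50.8 at a = 4: Pa²(3L − a)/(6EI) = 4335/EI
  δ_0 = 76920/EI
Flexibility coefficient — unit upward force at B: δ_{BB} = L³/(3EI) = 576/EI.
The prop prevents deflection at B: R_B = δ_0/δ_{BB} = 76920/576 = 133.5 kN.
Vertical equilibrium: R_A = ΣP − R_B = 229.8 − 133.5 = 96.26 kN.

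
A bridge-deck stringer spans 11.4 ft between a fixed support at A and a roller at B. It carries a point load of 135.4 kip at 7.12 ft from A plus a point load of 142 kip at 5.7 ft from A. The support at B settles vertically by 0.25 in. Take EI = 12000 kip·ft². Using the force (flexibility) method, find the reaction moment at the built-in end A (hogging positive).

M_A = 558.2 kip·ft

Release the roller at B. Primary structure: cantilever fixed at A.
Downward deflection at the released point B due to the loads:
  point load 135.4 at a = 7.12: Pa²(3L − a)/(6EI) = 30980/EI
  point load 142 at a = 5.7: Pa²(3L − a)/(6EI) = 21915/EI
  δ_0 = 52894/EI
Flexibility coefficient — unit upward force at B: δ_{BB} = L³/(3EI) = 493.8/EI.
With EI = 12000 kip·ft²: δ_0 = 4.4078 ft and δ_{BB} = 0.041154 ft/kip.
Compatibility — the beam at B must follow the support down by 0.02083 ft: δ_0 − R_B·δ_{BB} = 0.02083, so R_B = (4.4078 − 0.02083)/0.041154 = 106.6 kip.
Moment equilibrium about A: M_A = Σ(load moments about A) − R_B·L = 1773 − 106.6×11.4 = 558.2 kip·ft.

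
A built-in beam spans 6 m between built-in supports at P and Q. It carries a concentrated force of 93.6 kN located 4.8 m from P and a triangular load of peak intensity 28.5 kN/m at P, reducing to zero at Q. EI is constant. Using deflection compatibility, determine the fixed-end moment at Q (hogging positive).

Take the two fixed-end moments M_P, M_Q as redundants; the released structure is the simple span PQ.
End rotations of the released simple span under the applied load (×1/EI):
  at P: point load 93.6 at a = 4.8: Pab(L + b)/(6LEI) = 107.8/EI
  at Q: point load 93.6 at a = 4.8: Pab(L + a)/(6LEI) = 161.7/EI
  at P: triangular load, peak 28.5: w₀L³/(45EI) = 136.8/EI
  at Q: triangular load, peak 28.5: 7w₀L³/(360EI) = 119.7/EI
  θ_P0 = 244.6/EI,  θ_Q0 = 281.4/EI
Flexibility coefficients: a unit moment at one end gives L/(3EI) there and L/(6EI) at the far end, so f₁₁ = f₂₂ = 2/EI and f₁₂ = f₂₁ = 1/EI.
Compatibility — zero rotation at each built-in end:
  2 M_P + 1 M_Q = 244.6
  1 M_P + 2 M_Q = 281.4
Solving the pair gives M_P = 69.27 kN·m and M_Q = 106.1 kN·m (hogging).

M_Q = 106.1 kN·m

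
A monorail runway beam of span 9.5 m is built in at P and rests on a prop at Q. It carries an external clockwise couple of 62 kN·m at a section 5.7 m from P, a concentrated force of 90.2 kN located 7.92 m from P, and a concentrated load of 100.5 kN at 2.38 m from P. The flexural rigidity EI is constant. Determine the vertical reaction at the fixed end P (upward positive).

Release the roller at Q. Primary structure: cantilever fixed at P.
Free-end deflection of the primary structure under the applied loading (downward +):
  clockwise couple 62 at a = 5.7: M₀a(2L − a)/(2EI) = 2350/EI
  point load 90.2 at a = 7.92: Pa²(3L − a)/(6EI) = 19407/EI
  point load 100.5 at a = 2.38: Pa²(3L − a)/(6EI) = 2478/EI
  δ_0 = 24235/EI
Flexibility coefficient — unit upward force at Q: δ_{QQ} = L³/(3EI) = 285.8/EI.
The prop prevents deflection at Q: R_Q = δ_0/δ_{QQ} = 24235/285.8 = 84.8 kN.
Vertical equilibrium: R_P = ΣP − R_Q = 190.7 − 84.8 = 105.9 kN.

R_P = 105.9 kN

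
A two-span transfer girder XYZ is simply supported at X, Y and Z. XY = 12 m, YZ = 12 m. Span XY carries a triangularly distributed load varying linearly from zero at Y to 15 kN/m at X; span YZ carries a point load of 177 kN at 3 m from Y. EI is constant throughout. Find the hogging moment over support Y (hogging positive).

M_Y = 237.2 kN·m

Release continuity at Y by inserting a hinge; the redundant is the internal moment M_Y. The primary structure is two simply-supported spans XY and YZ.
Rotations at Y on the released spans (each span's end-slope, ×1/EI):
  span XY: triangular load, peak 15: 7w₀L³/(360EI) = 504/EI
  span YZ: point load 177 at a = 3: Pab(L + b)/(6LEI) = 1394/EI
  relative rotation θ_0 = (504 + 1394)/EI = 1898/EI
A unit hogging moment at Y produces rotation L₁/(3EI) + L₂/(3EI) = 8/EI.
Slope continuity at Y: θ_0 = M_Y·8/EI, so M_Y = 1898/8 = 237.2 kN·m (hogging).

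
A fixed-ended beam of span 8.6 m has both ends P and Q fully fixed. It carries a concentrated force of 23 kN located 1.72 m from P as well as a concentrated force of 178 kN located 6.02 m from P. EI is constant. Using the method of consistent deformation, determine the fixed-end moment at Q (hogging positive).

M_Q = 231.4 kN·m

Take the two fixed-end moments M_P, M_Q as redundants; the released structure is the simple span PQ.
Simple-span end rotations at P and Q under the given loads:
  at P: point load 23 at a = 1.72: Pab(L + b)/(6LEI) = 81.65/EI
  at Q: point load 23 at a = 1.72: Pab(L + a)/(6LEI) = 54.43/EI
  at P: point load 178 at a = 6.02: Pab(L + b)/(6LEI) = 599/EI
  at Q: point load 178 at a = 6.02: Pab(L + a)/(6LEI) = 783.3/EI
  θ_P0 = 680.7/EI,  θ_Q0 = 837.7/EI
Flexibility coefficients: a unit moment at one end gives L/(3EI) there and L/(6EI) at the far end, so f₁₁ = f₂₂ = 2.867/EI and f₁₂ = f₂₁ = 1.433/EI.
Compatibility — zero rotation at each built-in end:
  2.867 M_P + 1.433 M_Q = 680.7
  1.433 M_P + 2.867 M_Q = 837.7
Solving the pair gives M_P = 121.8 kN·m and M_Q = 231.4 kN·m (hogging).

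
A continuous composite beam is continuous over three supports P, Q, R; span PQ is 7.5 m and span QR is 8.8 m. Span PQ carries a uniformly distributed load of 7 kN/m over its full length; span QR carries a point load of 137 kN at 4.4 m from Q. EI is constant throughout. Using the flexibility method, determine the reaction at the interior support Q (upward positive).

Insert a hinge at Q; M_Q is the redundant, and each span becomes simply supported.
Rotations at Q on the released spans (each span's end-slope, ×1/EI):
  span PQ: UDL 7: wL³/(24EI) = 123/EI
  span QR: point load 137 at a = 4.4: Pab(L + b)/(6LEI) = 663.1/EI
  relative rotation θ_0 = (123 + 663.1)/EI = 786.1/EI
A unit hogging moment at Q produces rotation L₁/(3EI) + L₂/(3EI) = 5.433/EI.
Slope continuity at Q: θ_0 = M_Q·5.433/EI, so M_Q = 786.1/5.433 = 144.7 kN·m (hogging).
Span PQ, ΣM about P with M_Q applied at Q: R_Q^{PQ}·7.5 = 196.9 + 144.7, so R_Q^{PQ} = 45.54 kN and R_P = 52.5 − 45.54 = 6.959 kN.
Span QR, ΣM about R: R_Q^{QR}·8.8 = 602.8 + 144.7, so R_Q^{QR} = 84.94 kN and R_R = 137 − 84.94 = 52.06 kN.
R_Q = 45.54 + 84.94 = 130.5 kN.

R_Q = 130.5 kN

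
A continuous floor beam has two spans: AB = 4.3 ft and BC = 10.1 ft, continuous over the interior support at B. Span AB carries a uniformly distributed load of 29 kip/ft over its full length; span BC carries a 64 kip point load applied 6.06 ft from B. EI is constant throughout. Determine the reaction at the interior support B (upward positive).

Insert a hinge at B; M_B is the redundant, and each span becomes simply supported.
Rotations at B on the released spans (each span's end-slope, ×1/EI):
  span AB: UDL 29: wL³/(24EI) = 96.07/EI
  span BC: point load 64 at a = 6.06: Pab(L + b)/(6LEI) = 365.6/EI
  relative rotation θ_0 = (96.07 + 365.6)/EI = 461.7/EI
A unit hogging moment at B produces rotation L₁/(3EI) + L₂/(3EI) = 4.8/EI.
Compatibility: M_B·(L₁+L₂)/(3EI) = θ_0, giving M_B = 96.18 kip·ft (hogging).
Span AB, ΣM about A with M_B applied at B: R_B^{AB}·4.3 = 268.1 + 96.18, so R_B^{AB} = 84.72 kip and R_A = 124.7 − 84.72 = 39.98 kip.
Span BC, ΣM about C: R_B^{BC}·10.1 = 258.6 + 96.18, so R_B^{BC} = 35.12 kip and R_C = 64 − 35.12 = 28.88 kip.
R_B = 84.72 + 35.12 = 119.8 kip.

R_B = 119.8 kip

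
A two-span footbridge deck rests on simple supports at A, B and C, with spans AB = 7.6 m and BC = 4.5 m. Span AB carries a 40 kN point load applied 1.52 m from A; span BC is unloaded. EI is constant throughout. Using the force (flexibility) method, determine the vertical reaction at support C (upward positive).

R_C = -4.073 kN

Insert a hinge at B; M_B is the redundant, and each span becomes simply supported.
End slopes at the hinge B, treating each span as simply supported:
  span AB: point load 40 at a = 1.52: Pab(L + a)/(6LEI) = 73.93/EI
  relative rotation θ_0 = (73.93 + 0)/EI = 73.93/EI
A unit hogging moment at B produces rotation L₁/(3EI) + L₂/(3EI) = 4.033/EI.
Slope continuity at B: θ_0 = M_B·4.033/EI, so M_B = 73.93/4.033 = 18.33 kN·m (hogging).
Span BC, ΣM about C: R_B^{BC}·4.5 = 0 + 18.33, so R_B^{BC} = 4.073 kN and R_C = 0 − 4.073 = -4.073 kN.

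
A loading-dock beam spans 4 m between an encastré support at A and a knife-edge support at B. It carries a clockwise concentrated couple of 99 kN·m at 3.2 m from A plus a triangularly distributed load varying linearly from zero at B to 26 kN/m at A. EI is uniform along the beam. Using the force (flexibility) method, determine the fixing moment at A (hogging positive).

Choose R_B as the redundant. The primary structure is the cantilever fixed at A.
Primary-structure tip deflection at B by superposition:
  clockwise couple 99 at a = 3.2: M₀a(2L − a)/(2EI) = 760.3/EI
  triangular load, peak 26 at the fixed end: w₀L⁴/(30EI) = 221.9/EI
  δ_0 = 982.2/EI
Tip deflection under a unit load at B: L³/(3EI) = 21.33/EI.
Compatibility at B: δ_0 − R_B·δ_{BB} = 0, so R_B = 982.2/21.33 = 46.04 kN.
Moment equilibrium about A: M_A = Σ(load moments about A) − R_B·L = 168.3 − 46.04×4 = -15.83 kN·m.

M_A = -15.83 kN·m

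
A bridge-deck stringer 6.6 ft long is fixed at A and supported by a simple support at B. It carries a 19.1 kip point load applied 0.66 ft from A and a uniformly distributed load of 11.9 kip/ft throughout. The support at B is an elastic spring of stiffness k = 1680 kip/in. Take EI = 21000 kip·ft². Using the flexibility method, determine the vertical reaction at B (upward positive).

Choose R_B as the redundant. The primary structure is the cantilever fixed at A.
Free-end deflection of the primary structure under the applied loading (downward +):
  point load 19.1 at a = 0.66: Pa²(3L − a)/(6EI) = 26.54/EI
  UDL 11.9: wL⁴/(8EI) = 2822/EI
  δ_0 = 2849/EI
Tip deflection under a unit load at B: L³/(3EI) = 95.83/EI.
With EI = 21000 kip·ft²: δ_0 = 0.13567 ft and δ_{BB} = 0.004563 ft/kip.
Compatibility — the spring shortens by R_B/k under the reaction it provides: δ_0 − R_B·δ_{BB} = R_B/k. With 1/k = 1/(1680×12) ft/kip = 0.00005 ft/kip, R_B = δ_0 / (δ_{BB} + 1/k) = 0.13567 / (0.004563 + 0.00005) = 29.41 kip.

R_B = 29.41 kip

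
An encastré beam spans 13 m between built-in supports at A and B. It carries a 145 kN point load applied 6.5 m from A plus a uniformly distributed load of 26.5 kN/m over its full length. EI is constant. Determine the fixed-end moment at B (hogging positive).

Take the two fixed-end moments M_A, M_B as redundants; the released structure is the simple span AB.
On the primary (simply-supported) span, the end slopes from the loading are:
  at A: point load 145 at a = 6.5: Pab(L + b)/(6LEI) = 1532/EI
  at B: point load 145 at a = 6.5: Pab(L + a)/(6LEI) = 1532/EI
  at A: UDL 26.5: wL³/(24EI) = 2426/EI
  at B: UDL 26.5: wL³/(24EI) = 2426/EI
  θ_A0 = 3957/EI,  θ_B0 = 3957/EI
Flexibility coefficients: a unit moment at one end gives L/(3EI) there and L/(6EI) at the far end, so f₁₁ = f₂₂ = 4.333/EI and f₁₂ = f₂₁ = 2.167/EI.
Compatibility — zero rotation at each built-in end:
  4.333 M_A + 2.167 M_B = 3957
  2.167 M_A + 4.333 M_B = 3957
Solving the pair gives M_A = 608.8 kN·m and M_B = 608.8 kN·m (hogging).

M_B = 608.8 kN·m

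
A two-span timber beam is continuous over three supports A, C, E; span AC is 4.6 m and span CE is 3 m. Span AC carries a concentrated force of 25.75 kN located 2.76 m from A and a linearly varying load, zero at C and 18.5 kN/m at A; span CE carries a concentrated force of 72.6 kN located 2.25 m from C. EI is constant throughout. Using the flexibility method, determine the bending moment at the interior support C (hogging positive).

Take M_C as the redundant. Released structure: two simple spans AC and CE with a hinge at C.
End slopes at the hinge C, treating each span as simply supported:
  span AC: point load 25.75 at a = 2.76: Pab(L + a)/(6LEI) = 34.87/EI
  span AC: triangular load, peak 18.5: 7w₀L³/(360EI) = 35.01/EI
  span CE: point load 72.6 at a = 2.25: Pab(L + b)/(6LEI) = 25.52/EI
  relative rotation θ_0 = (69.89 + 25.52)/EI = 95.41/EI
A unit hogging moment at C produces rotation L₁/(3EI) + L₂/(3EI) = 2.533/EI.
Slope continuity at C: θ_0 = M_C·2.533/EI, so M_C = 95.41/2.533 = 37.66 kN·m (hogging).

M_C = 37.66 kN·m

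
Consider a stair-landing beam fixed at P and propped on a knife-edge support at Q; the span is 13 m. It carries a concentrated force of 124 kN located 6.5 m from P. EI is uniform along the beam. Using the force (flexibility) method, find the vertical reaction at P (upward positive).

R_P = 85.25 kN

Remove the prop at Q; the released (primary) structure is a cantilever built in at P.
Deflection at Q on the released cantilever, summing each load's contribution:
  point load 124 at a = 6.5: Pa²(3L − a)/(6EI) = 28378/EI
Flexibility coefficient — unit upward force at Q: δ_{QQ} = L³/(3EI) = 732.3/EI.
The prop prevents deflection at Q: R_Q = δ_0/δ_{QQ} = 28378/732.3 = 38.75 kN.
Vertical equilibrium: R_P = ΣP − R_Q = 124 − 38.75 = 85.25 kN.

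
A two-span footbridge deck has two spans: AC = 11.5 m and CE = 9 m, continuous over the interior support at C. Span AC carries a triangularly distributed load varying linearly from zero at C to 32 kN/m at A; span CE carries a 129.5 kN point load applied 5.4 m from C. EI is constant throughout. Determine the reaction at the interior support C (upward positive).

Release continuity at C by inserting a hinge; the redundant is the internal moment M_C. The primary structure is two simply-supported spans AC and CE.
Discontinuity in slope at C on the released structure — sum the simple-span end rotations:
  span AC: triangular load, peak 32: 7w₀L³/(360EI) = 946.3/EI
  span CE: point load 129.5 at a = 5.4: Pab(L + b)/(6LEI) = 587.4/EI
  relative rotation θ_0 = (946.3 + 587.4)/EI = 1534/EI
A unit hogging moment at C produces rotation L₁/(3EI) + L₂/(3EI) = 6.833/EI.
Compatibility: M_C·(L₁+L₂)/(3EI) = θ_0, giving M_C = 224.4 kN·m (hogging).
Span AC, ΣM about A with M_C applied at C: R_C^{AC}·11.5 = 705.3 + 224.4, so R_C^{AC} = 80.85 kN and R_A = 184 − 80.85 = 103.1 kN.
Span CE, ΣM about E: R_C^{CE}·9 = 466.2 + 224.4, so R_C^{CE} = 76.74 kN and R_E = 129.5 − 76.74 = 52.76 kN.
R_C = 80.85 + 76.74 = 157.6 kN.

R_C = 157.6 kN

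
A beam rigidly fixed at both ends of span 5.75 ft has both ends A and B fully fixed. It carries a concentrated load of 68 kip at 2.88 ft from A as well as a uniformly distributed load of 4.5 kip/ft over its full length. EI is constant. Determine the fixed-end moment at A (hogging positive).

M_A = 61.19 kip·ft

Take the two fixed-end moments M_A, M_B as redundants; the released structure is the simple span AB.
Simple-span end rotations at A and B under the given loads:
  at A: point load 68 at a = 2.88: Pab(L + b)/(6LEI) = 140.4/EI
  at B: point load 68 at a = 2.88: Pab(L + a)/(6LEI) = 140.6/EI
  at A: UDL 4.5: wL³/(24EI) = 35.65/EI
  at B: UDL 4.5: wL³/(24EI) = 35.65/EI
  θ_A0 = 176.1/EI,  θ_B0 = 176.2/EI
Flexibility coefficients: a unit moment at one end gives L/(3EI) there and L/(6EI) at the far end, so f₁₁ = f₂₂ = 1.917/EI and f₁₂ = f₂₁ = 0.9583/EI.
Compatibility — zero rotation at each built-in end:
  1.917 M_A + 0.9583 M_B = 176.1
  0.9583 M_A + 1.917 M_B = 176.2
Solving the pair gives M_A = 61.19 kip·ft and M_B = 61.36 kip·ft (hogging).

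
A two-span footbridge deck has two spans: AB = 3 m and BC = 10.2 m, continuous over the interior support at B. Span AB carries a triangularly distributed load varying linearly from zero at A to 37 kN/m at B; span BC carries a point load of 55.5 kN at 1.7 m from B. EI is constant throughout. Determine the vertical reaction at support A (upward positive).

R_A = -1.746 kN

Insert a hinge at B; M_B is the redundant, and each span becomes simply supported.
Rotations at B on the released spans (each span's end-slope, ×1/EI):
  span AB: triangular load, peak 37: w₀L³/(45EI) = 22.2/EI
  span BC: point load 55.5 at a = 1.7: Pab(L + b)/(6LEI) = 245/EI
  relative rotation θ_0 = (22.2 + 245)/EI = 267.2/EI
A unit hogging moment at B produces rotation L₁/(3EI) + L₂/(3EI) = 4.4/EI.
Compatibility: M_B·(L₁+L₂)/(3EI) = θ_0, giving M_B = 60.74 kN·m (hogging).
Span AB, ΣM about A with M_B applied at B: R_B^{AB}·3 = 111 + 60.74, so R_B^{AB} = 57.25 kN and R_A = 55.5 − 57.25 = -1.746 kN.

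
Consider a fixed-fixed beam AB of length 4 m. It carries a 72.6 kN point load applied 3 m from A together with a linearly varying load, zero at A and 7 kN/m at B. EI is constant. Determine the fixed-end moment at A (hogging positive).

Take the two fixed-end moments M_A, M_B as redundants; the released structure is the simple span AB.
End rotations of the released simple span under the applied load (×1/EI):
  at A: point load 72.6 at a = 3: Pab(L + b)/(6LEI) = 45.38/EI
  at B: point load 72.6 at a = 3: Pab(L + a)/(6LEI) = 63.52/EI
  at A: triangular load, peak 7: 7w₀L³/(360EI) = 8.711/EI
  at B: triangular load, peak 7: w₀L³/(45EI) = 9.956/EI
  θ_A0 = 54.09/EI,  θ_B0 = 73.48/EI
Flexibility coefficients: a unit moment at one end gives L/(3EI) there and L/(6EI) at the far end, so f₁₁ = f₂₂ = 1.333/EI and f₁₂ = f₂₁ = 0.6667/EI.
Compatibility — zero rotation at each built-in end:
  1.333 M_A + 0.6667 M_B = 54.09
  0.6667 M_A + 1.333 M_B = 73.48
Solving the pair gives M_A = 17.35 kN·m and M_B = 46.44 kN·m (hogging).

M_A = 17.35 kN·m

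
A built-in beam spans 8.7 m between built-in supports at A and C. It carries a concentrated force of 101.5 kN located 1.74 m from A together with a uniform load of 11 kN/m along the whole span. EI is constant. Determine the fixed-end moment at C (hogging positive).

Take the two fixed-end moments M_A, M_C as redundants; the released structure is the simple span AC.
End rotations of the released simple span under the applied load (×1/EI):
  at A: point load 101.5 at a = 1.74: Pab(L + b)/(6LEI) = 368.8/EI
  at C: point load 101.5 at a = 1.74: Pab(L + a)/(6LEI) = 245.8/EI
  at A: UDL 11: wL³/(24EI) = 301.8/EI
  at C: UDL 11: wL³/(24EI) = 301.8/EI
  θ_A0 = 670.6/EI,  θ_C0 = 547.7/EI
Flexibility coefficients: a unit moment at one end gives L/(3EI) there and L/(6EI) at the far end, so f₁₁ = f₂₂ = 2.9/EI and f₁₂ = f₂₁ = 1.45/EI.
Compatibility — zero rotation at each built-in end:
  2.9 M_A + 1.45 M_C = 670.6
  1.45 M_A + 2.9 M_C = 547.7
Solving the pair gives M_A = 182.4 kN·m and M_C = 97.64 kN·m (hogging).

M_C = 97.64 kN·m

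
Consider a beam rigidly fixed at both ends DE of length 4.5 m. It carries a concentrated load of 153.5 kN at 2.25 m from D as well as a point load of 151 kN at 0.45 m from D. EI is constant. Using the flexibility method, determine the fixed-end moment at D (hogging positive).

M_D = 141.4 kN·m

Take the two fixed-end moments M_D, M_E as redundants; the released structure is the simple span DE.
On the primary (simply-supported) span, the end slopes from the loading are:
  at D: point load 153.5 at a = 2.25: Pab(L + b)/(6LEI) = 194.3/EI
  at E: point load 153.5 at a = 2.25: Pab(L + a)/(6LEI) = 194.3/EI
  at D: point load 151 at a = 0.45: Pab(L + b)/(6LEI) = 87.15/EI
  at E: point load 151 at a = 0.45: Pab(L + a)/(6LEI) = 50.45/EI
  θ_D0 = 281.4/EI,  θ_E0 = 244.7/EI
Flexibility coefficients: a unit moment at one end gives L/(3EI) there and L/(6EI) at the far end, so f₁₁ = f₂₂ = 1.5/EI and f₁₂ = f₂₁ = 0.75/EI.
Compatibility — zero rotation at each built-in end:
  1.5 M_D + 0.75 M_E = 281.4
  0.75 M_D + 1.5 M_E = 244.7
Solving the pair gives M_D = 141.4 kN·m and M_E = 92.46 kN·m (hogging).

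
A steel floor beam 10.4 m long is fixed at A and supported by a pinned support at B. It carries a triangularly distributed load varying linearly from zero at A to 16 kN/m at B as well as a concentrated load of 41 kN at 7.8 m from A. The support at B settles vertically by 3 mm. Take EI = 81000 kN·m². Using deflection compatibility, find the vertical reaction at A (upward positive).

R_A = 53.14 kN

Choose R_B as the redundant. The primary structure is the cantilever fixed at A.
Primary-structure tip deflection at B by superposition:
  triangular load, peak 16 at the free end: 11w₀L⁴/(120EI) = 17158/EI
  point load 41 at a = 7.8: Pa²(3L − a)/(6EI) = 9728/EI
  δ_0 = 26886/EI
Flexibility coefficient — unit upward force at B: δ_{BB} = L³/(3EI) = 375/EI.
With EI = 81000 kN·m²: δ_0 = 0.33193 m and δ_{BB} = 0.004629 m/kN.
Compatibility — the beam at B must follow the support down by 0.003 m: δ_0 − R_B·δ_{BB} = 0.003, so R_B = (0.33193 − 0.003)/0.004629 = 71.06 kN.
Vertical equilibrium: R_A = ΣP − R_B = 124.2 − 71.06 = 53.14 kN.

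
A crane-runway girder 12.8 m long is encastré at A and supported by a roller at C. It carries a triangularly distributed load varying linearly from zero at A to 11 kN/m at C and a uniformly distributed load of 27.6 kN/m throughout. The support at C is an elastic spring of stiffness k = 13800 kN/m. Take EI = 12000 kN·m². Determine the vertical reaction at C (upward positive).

R_C = 171 kN

Remove the prop at C; the released (primary) structure is a cantilever built in at A.
Free-end deflection of the primary structure under the applied loading (downward +):
  triangular load, peak 11 at the free end: 11w₀L⁴/(120EI) = 27067/EI
  UDL 27.6: wL⁴/(8EI) = 92610/EI
  δ_0 = 119677/EI
Flexibility coefficient — unit upward force at C: δ_{CC} = L³/(3EI) = 699.1/EI.
With EI = 12000 kN·m²: δ_0 = 9.9731 m and δ_{CC} = 0.058254 m/kN.
Compatibility — the spring shortens by R_C/k under the reaction it provides: δ_0 − R_C·δ_{CC} = R_C/k. With 1/k = 0.000072 m/kN, R_C = δ_0 / (δ_{CC} + 1/k) = 9.9731 / (0.058254 + 0.000072) = 171 kN.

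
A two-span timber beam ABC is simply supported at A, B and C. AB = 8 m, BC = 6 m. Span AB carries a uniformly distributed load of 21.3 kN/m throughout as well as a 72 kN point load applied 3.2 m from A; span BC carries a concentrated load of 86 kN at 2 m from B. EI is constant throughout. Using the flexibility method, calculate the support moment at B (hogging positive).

Take M_B as the redundant. Released structure: two simple spans AB and BC with a hinge at B.
Rotations at B on the released spans (each span's end-slope, ×1/EI):
  span AB: UDL 21.3: wL³/(24EI) = 454.4/EI
  span AB: point load 72 at a = 3.2: Pab(L + a)/(6LEI) = 258/EI
  span BC: point load 86 at a = 2: Pab(L + b)/(6LEI) = 191.1/EI
  relative rotation θ_0 = (712.4 + 191.1)/EI = 903.6/EI
A unit hogging moment at B produces rotation L₁/(3EI) + L₂/(3EI) = 4.667/EI.
Compatibility: M_B·(L₁+L₂)/(3EI) = θ_0, giving M_B = 193.6 kN·m (hogging).

M_B = 193.6 kN·m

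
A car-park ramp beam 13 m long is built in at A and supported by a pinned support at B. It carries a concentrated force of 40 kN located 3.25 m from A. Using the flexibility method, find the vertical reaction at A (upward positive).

R_A = 36.56 kN

Choose R_B as the redundant. The primary structure is the cantilever fixed at A.
Free-end deflection of the primary structure under the applied loading (downward +):
  point load 40 at a = 3.25: Pa²(3L − a)/(6EI) = 2517/EI
Tip deflection under a unit load at B: L³/(3EI) = 732.3/EI.
Compatibility at B: δ_0 − R_B·δ_{BB} = 0, so R_B = 2517/732.3 = 3.438 kN.
Vertical equilibrium: R_A = ΣP − R_B = 40 − 3.438 = 36.56 kN.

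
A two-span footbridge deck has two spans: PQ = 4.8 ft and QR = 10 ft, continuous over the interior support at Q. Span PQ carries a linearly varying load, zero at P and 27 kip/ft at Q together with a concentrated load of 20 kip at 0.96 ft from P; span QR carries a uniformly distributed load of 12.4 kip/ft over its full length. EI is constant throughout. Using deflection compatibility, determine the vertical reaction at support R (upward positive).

Take M_Q as the redundant. Released structure: two simple spans PQ and QR with a hinge at Q.
Rotations at Q on the released spans (each span's end-slope, ×1/EI):
  span PQ: triangular load, peak 27: w₀L³/(45EI) = 66.36/EI
  span PQ: point load 20 at a = 0.96: Pab(L + a)/(6LEI) = 14.75/EI
  span QR: UDL 12.4: wL³/(24EI) = 516.7/EI
  relative rotation θ_0 = (81.1 + 516.7)/EI = 597.8/EI
A unit hogging moment at Q produces rotation L₁/(3EI) + L₂/(3EI) = 4.933/EI.
Slope continuity at Q: θ_0 = M_Q·4.933/EI, so M_Q = 597.8/4.933 = 121.2 kip·ft (hogging).
Span QR, ΣM about R: R_Q^{QR}·10 = 620 + 121.2, so R_Q^{QR} = 74.12 kip and R_R = 124 − 74.12 = 49.88 kip.

R_R = 49.88 kip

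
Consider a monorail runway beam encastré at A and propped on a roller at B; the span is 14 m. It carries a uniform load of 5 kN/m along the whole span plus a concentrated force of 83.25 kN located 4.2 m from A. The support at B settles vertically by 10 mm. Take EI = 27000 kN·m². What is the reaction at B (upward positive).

Remove the prop at B; the released (primary) structure is a cantilever built in at A.
Downward deflection at the released point B due to the loads:
  UDL 5: wL⁴/(8EI) = 24010/EI
  point load 83.25 at a = 4.2: Pa²(3L − a)/(6EI) = 9252/EI
  δ_0 = 33262/EI
Tip deflection under a unit load at B: L³/(3EI) = 914.7/EI.
With EI = 27000 kN·m²: δ_0 = 1.2319 m and δ_{BB} = 0.033877 m/kN.
Compatibility — the beam at B must follow the support down by 0.01 m: δ_0 − R_B·δ_{BB} = 0.01, so R_B = (1.2319 − 0.01)/0.033877 = 36.07 kN.

R_B = 36.07 kN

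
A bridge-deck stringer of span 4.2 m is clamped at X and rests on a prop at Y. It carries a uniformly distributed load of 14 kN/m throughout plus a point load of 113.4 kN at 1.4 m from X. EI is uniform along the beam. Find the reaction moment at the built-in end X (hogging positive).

M_X = 119.1 kN·m

Choose R_Y as the redundant. The primary structure is the cantilever fixed at X.
Free-end deflection of the primary structure under the applied loading (downward +):
  UDL 14: wL⁴/(8EI) = 544.5/EI
  point load 113.4 at a = 1.4: Pa²(3L − a)/(6EI) = 414.9/EI
  δ_0 = 959.4/EI
Tip deflection under a unit load at Y: L³/(3EI) = 24.7/EI.
The prop prevents deflection at Y: R_Y = δ_0/δ_{YY} = 959.4/24.7 = 38.85 kN.
Moment equilibrium about X: M_X = Σ(load moments about X) − R_Y·L = 282.2 − 38.85×4.2 = 119.1 kN·m.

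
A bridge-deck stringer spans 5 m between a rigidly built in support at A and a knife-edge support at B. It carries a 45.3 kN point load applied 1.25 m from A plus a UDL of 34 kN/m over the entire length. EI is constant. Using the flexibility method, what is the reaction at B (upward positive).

Release the roller at B. Primary structure: cantilever fixed at A.
Deflection at B on the released cantilever, summing each load's contribution:
  point load 45.3 at a = 1.25: Pa²(3L − a)/(6EI) = 162.2/EI
  UDL 34: wL⁴/(8EI) = 2656/EI
  δ_0 = 2818/EI
Flexibility coefficient — unit upward force at B: δ_{BB} = L³/(3EI) = 41.67/EI.
Compatibility at B: δ_0 − R_B·δ_{BB} = 0, so R_B = 2818/41.67 = 67.64 kN.

R_B = 67.64 kN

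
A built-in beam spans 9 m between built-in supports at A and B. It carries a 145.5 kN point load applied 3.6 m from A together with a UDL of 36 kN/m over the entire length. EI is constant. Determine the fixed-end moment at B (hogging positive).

Release both end moments; the primary structure is a simply-supported span AB with redundants M_A and M_B.
Simple-span end rotations at A and B under the given loads:
  at A: point load 145.5 at a = 3.6: Pab(L + b)/(6LEI) = 754.3/EI
  at B: point load 145.5 at a = 3.6: Pab(L + a)/(6LEI) = 660/EI
  at A: UDL 36: wL³/(24EI) = 1094/EI
  at B: UDL 36: wL³/(24EI) = 1094/EI
  θ_A0 = 1848/EI,  θ_B0 = 1753/EI
Flexibility coefficients: a unit moment at one end gives L/(3EI) there and L/(6EI) at the far end, so f₁₁ = f₂₂ = 3/EI and f₁₂ = f₂₁ = 1.5/EI.
Compatibility — zero rotation at each built-in end:
  3 M_A + 1.5 M_B = 1848
  1.5 M_A + 3 M_B = 1753
Solving the pair gives M_A = 431.6 kN·m and M_B = 368.7 kN·m (hogging).

M_B = 368.7 kN·m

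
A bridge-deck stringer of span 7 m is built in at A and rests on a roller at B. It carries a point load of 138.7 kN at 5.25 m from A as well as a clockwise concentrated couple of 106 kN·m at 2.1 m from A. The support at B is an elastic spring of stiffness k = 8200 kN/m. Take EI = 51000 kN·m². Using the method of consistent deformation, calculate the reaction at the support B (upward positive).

R_B = 94.23 kN

Release the roller at B. Primary structure: cantilever fixed at A.
Deflection at B on the released cantilever, summing each load's contribution:
  point load 138.7 at a = 5.25: Pa²(3L − a)/(6EI) = 10035/EI
  clockwise couple 106 at a = 2.1: M₀a(2L − a)/(2EI) = 1324/EI
  δ_0 = 11360/EI
Flexibility coefficient — unit upward force at B: δ_{BB} = L³/(3EI) = 114.3/EI.
With EI = 51000 kN·m²: δ_0 = 0.22274 m and δ_{BB} = 0.002242 m/kN.
Compatibility — the spring shortens by R_B/k under the reaction it provides: δ_0 − R_B·δ_{BB} = R_B/k. With 1/k = 0.000122 m/kN, R_B = δ_0 / (δ_{BB} + 1/k) = 0.22274 / (0.002242 + 0.000122) = 94.23 kN.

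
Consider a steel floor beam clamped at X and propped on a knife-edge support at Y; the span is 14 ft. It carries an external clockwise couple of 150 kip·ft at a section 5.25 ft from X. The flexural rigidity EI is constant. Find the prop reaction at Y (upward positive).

Choose R_Y as the redundant. The primary structure is the cantilever fixed at X.
Free-end deflection of the primary structure under the applied loading (downward +):
  clockwise couple 150 at a = 5.25: M₀a(2L − a)/(2EI) = 8958/EI
Flexibility coefficient — unit upward force at Y: δ_{YY} = L³/(3EI) = 914.7/EI.
The prop prevents deflection at Y: R_Y = δ_0/δ_{YY} = 8958/914.7 = 9.794 kip.

R_Y = 9.794 kip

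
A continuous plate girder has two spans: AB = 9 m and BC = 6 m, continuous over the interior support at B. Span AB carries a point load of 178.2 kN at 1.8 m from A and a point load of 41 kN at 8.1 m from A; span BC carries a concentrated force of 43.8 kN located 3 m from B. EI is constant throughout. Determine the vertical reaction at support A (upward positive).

R_A = 132.1 kN

Release continuity at B by inserting a hinge; the redundant is the internal moment M_B. The primary structure is two simply-supported spans AB and BC.
Rotations at B on the released spans (each span's end-slope, ×1/EI):
  span AB: point load 178.2 at a = 1.8: Pab(L + a)/(6LEI) = 461.9/EI
  span AB: point load 41 at a = 8.1: Pab(L + a)/(6LEI) = 94.65/EI
  span BC: point load 43.8 at a = 3: Pab(L + b)/(6LEI) = 98.55/EI
  relative rotation θ_0 = (556.5 + 98.55)/EI = 655.1/EI
A unit hogging moment at B produces rotation L₁/(3EI) + L₂/(3EI) = 5/EI.
Compatibility: M_B·(L₁+L₂)/(3EI) = θ_0, giving M_B = 131 kN·m (hogging).
Span AB, ΣM about A with M_B applied at B: R_B^{AB}·9 = 652.9 + 131, so R_B^{AB} = 87.1 kN and R_A = 219.2 − 87.1 = 132.1 kN.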